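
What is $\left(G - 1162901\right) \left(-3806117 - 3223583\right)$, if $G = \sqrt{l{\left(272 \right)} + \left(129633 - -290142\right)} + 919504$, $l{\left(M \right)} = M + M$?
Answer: $1711007890900 - 7029700 \sqrt{420319} \approx 1.7065 \cdot 10^{12}$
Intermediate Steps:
$l{\left(M \right)} = 2 M$
$G = 919504 + \sqrt{420319}$ ($G = \sqrt{2 \cdot 272 + \left(129633 - -290142\right)} + 919504 = \sqrt{544 + \left(129633 + 290142\right)} + 919504 = \sqrt{544 + 419775} + 919504 = \sqrt{420319} + 919504 = 919504 + \sqrt{420319} \approx 9.2015 \cdot 10^{5}$)
$\left(G - 1162901\right) \left(-3806117 - 3223583\right) = \left(\left(919504 + \sqrt{420319}\right) - 1162901\right) \left(-3806117 - 3223583\right) = \left(-243397 + \sqrt{420319}\right) \left(-7029700\right) = 1711007890900 - 7029700 \sqrt{420319}$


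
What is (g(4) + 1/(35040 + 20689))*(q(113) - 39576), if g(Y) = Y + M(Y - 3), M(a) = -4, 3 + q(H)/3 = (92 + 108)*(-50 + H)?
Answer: -1785/55729 ≈ -0.032030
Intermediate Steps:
q(H) = -30009 + 600*H (q(H) = -9 + 3*((92 + 108)*(-50 + H)) = -9 + 3*(200*(-50 + H)) = -9 + 3*(-10000 + 200*H) = -9 + (-30000 + 600*H) = -30009 + 600*H)
g(Y) = -4 + Y (g(Y) = Y - 4 = -4 + Y)
(g(4) + 1/(35040 + 20689))*(q(113) - 39576) = ((-4 + 4) + 1/(35040 + 20689))*((-30009 + 600*113) - 39576) = (0 + 1/55729)*((-30009 + 67800) - 39576) = (0 + 1/55729)*(37791 - 39576) = (1/55729)*(-1785) = -1785/55729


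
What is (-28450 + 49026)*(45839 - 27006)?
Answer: 387507808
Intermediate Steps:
(-28450 + 49026)*(45839 - 27006) = 20576*18833 = 387507808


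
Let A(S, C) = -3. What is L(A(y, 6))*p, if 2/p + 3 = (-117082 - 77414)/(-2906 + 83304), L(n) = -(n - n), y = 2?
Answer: 0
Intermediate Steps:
L(n) = 0 (L(n) = -1*0 = 0)
p = -80398/217845 (p = 2/(-3 + (-117082 - 77414)/(-2906 + 83304)) = 2/(-3 - 194496/80398) = 2/(-3 - 194496*1/80398) = 2/(-3 - 97248/40199) = 2/(-217845/40199) = 2*(-40199/217845) = -80398/217845 ≈ -0.36906)
L(A(y, 6))*p = 0*(-80398/217845) = 0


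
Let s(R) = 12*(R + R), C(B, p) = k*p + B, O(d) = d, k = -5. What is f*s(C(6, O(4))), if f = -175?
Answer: 58800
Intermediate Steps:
C(B, p) = B - 5*p (C(B, p) = -5*p + B = B - 5*p)
s(R) = 24*R (s(R) = 12*(2*R) = 24*R)
f*s(C(6, O(4))) = -4200*(6 - 5*4) = -4200*(6 - 20) = -4200*(-14) = -175*(-336) = 58800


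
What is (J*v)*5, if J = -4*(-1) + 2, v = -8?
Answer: -240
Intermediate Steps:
J = 6 (J = 4 + 2 = 6)
(J*v)*5 = (6*(-8))*5 = -48*5 = -240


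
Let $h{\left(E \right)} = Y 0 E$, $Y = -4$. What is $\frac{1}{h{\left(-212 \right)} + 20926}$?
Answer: $\frac{1}{20926} \approx 4.7787 \cdot 10^{-5}$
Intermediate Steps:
$h{\left(E \right)} = 0$ ($h{\left(E \right)} = \left(-4\right) 0 E = 0 E = 0$)
$\frac{1}{h{\left(-212 \right)} + 20926} = \frac{1}{0 + 20926} = \frac{1}{20926}$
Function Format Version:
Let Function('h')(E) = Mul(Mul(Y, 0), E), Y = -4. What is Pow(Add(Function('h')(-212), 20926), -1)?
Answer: Rational(1, 20926) ≈ 4.7787e-5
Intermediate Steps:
Function('h')(E) = 0 (Function('h')(E) = Mul(Mul(-4, 0), E) = Mul(0, E) = 0)
Pow(Add(Function('h')(-212), 20926), -1) = Pow(Add(0, 20926), -1) = Pow(20926, -1) = Rational(1, 20926)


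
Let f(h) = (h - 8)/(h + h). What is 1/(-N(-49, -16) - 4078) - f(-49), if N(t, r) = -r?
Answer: -58364/100303 ≈ -0.58188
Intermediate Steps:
f(h) = (-8 + h)/(2*h) (f(h) = (-8 + h)/((2*h)) = (-8 + h)*(1/(2*h)) = (-8 + h)/(2*h))
1/(-N(-49, -16) - 4078) - f(-49) = 1/(-(-1)*(-16) - 4078) - (-8 - 49)/(2*(-49)) = 1/(-1*16 - 4078) - (-1)*(-57)/(2*49) = 1/(-16 - 4078) - 1*57/98 = 1/(-4094) - 57/98 = -1/4094 - 57/98 = -58364/100303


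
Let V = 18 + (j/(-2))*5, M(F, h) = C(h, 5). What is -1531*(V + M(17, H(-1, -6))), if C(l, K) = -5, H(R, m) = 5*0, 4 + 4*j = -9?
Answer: -258739/8 ≈ -32342.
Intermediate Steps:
j = -13/4 (j = -1 + (¼)*(-9) = -1 - 9/4 = -13/4 ≈ -3.2500)
H(R, m) = 0
M(F, h) = -5
V = 209/8 (V = 18 - 13/4/(-2)*5 = 18 - 13/4*(-½)*5 = 18 + (13/8)*5 = 18 + 65/8 = 209/8 ≈ 26.125)
-1531*(V + M(17, H(-1, -6))) = -1531*(209/8 - 5) = -1531*169/8 = -258739/8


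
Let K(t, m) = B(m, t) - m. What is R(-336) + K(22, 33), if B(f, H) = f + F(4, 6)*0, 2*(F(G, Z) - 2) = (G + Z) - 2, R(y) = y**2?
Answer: 112896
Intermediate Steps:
F(G, Z) = 1 + G/2 + Z/2 (F(G, Z) = 2 + ((G + Z) - 2)/2 = 2 + (-2 + G + Z)/2 = 2 + (-1 + G/2 + Z/2) = 1 + G/2 + Z/2)
B(f, H) = f (B(f, H) = f + (1 + (1/2)*4 + (1/2)*6)*0 = f + (1 + 2 + 3)*0 = f + 6*0 = f + 0 = f)
K(t, m) = 0 (K(t, m) = m - m = 0)
R(-336) + K(22, 33) = (-336)**2 + 0 = 112896 + 0 = 112896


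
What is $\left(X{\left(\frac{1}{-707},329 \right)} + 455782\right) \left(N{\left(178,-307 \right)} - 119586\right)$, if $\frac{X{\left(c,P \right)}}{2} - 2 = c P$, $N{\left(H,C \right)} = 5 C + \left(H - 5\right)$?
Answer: $- \frac{5567755548816}{101} \approx -5.5126 \cdot 10^{10}$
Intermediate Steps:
$N{\left(H,C \right)} = -5 + H + 5 C$ ($N{\left(H,C \right)} = 5 C + \left(H - 5\right) = 5 C + \left(-5 + H\right) = -5 + H + 5 C$)
$X{\left(c,P \right)} = 4 + 2 P c$ ($X{\left(c,P \right)} = 4 + 2 c P = 4 + 2 P c$)
$\left(X{\left(\frac{1}{-707},329 \right)} + 455782\right) \left(N{\left(178,-307 \right)} - 119586\right) = \left(\left(4 + 2 \cdot 329 \frac{1}{-707}\right) + 455782\right) \left(\left(-5 + 178 + 5 \left(-307\right)\right) - 119586\right) = \left(\left(4 + 2 \cdot 329 \left(- \frac{1}{707}\right)\right) + 455782\right) \left(\left(-5 + 178 - 1535\right) - 119586\right) = \left(\left(4 - \frac{94}{101}\right) + 455782\right) \left(-1362 - 119586\right) = \left(\frac{310}{101} + 455782\right) \left(-120948\right) = \frac{46034292}{101} \left(-120948\right) = - \frac{5567755548816}{101}$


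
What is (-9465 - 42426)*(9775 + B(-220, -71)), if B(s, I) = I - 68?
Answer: -500021676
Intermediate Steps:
B(s, I) = -68 + I
(-9465 - 42426)*(9775 + B(-220, -71)) = (-9465 - 42426)*(9775 + (-68 - 71)) = -51891*(9775 - 139) = -51891*9636 = -500021676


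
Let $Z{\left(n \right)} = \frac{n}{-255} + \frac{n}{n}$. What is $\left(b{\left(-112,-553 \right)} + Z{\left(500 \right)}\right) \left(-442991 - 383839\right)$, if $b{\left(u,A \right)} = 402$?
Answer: $- \frac{5637051330}{17} \approx -3.3159 \cdot 10^{8}$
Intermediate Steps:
$Z{\left(n \right)} = 1 - \frac{n}{255}$ ($Z{\left(n \right)} = n \left(- \frac{1}{255}\right) + 1 = - \frac{n}{255} + 1 = 1 - \frac{n}{255}$)
$\left(b{\left(-112,-553 \right)} + Z{\left(500 \right)}\right) \left(-442991 - 383839\right) = \left(402 + \left(1 - \frac{100}{51}\right)\right) \left(-442991 - 383839\right) = \left(402 - \frac{49}{51}\right) \left(-442991 - 383839\right) = \frac{20453}{51} \left(-826830\right) = - \frac{5637051330}{17}$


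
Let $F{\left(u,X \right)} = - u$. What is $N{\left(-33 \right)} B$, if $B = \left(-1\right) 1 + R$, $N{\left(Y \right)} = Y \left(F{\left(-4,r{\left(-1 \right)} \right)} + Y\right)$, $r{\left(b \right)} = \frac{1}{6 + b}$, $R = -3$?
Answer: $-3828$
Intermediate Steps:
$N{\left(Y \right)} = Y \left(4 + Y\right)$ ($N{\left(Y \right)} = Y \left(\left(-1\right) \left(-4\right) + Y\right) = Y \left(4 + Y\right)$)
$B = -4$ ($B = \left(-1\right) 1 - 3 = -1 - 3 = -4$)
$N{\left(-33 \right)} B = - 33 \left(4 - 33\right) \left(-4\right) = \left(-33\right) \left(-29\right) \left(-4\right) = 957 \left(-4\right) = -3828$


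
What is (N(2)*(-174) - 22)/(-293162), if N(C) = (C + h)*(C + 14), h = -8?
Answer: -8341/146581 ≈ -0.056904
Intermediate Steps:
N(C) = (-8 + C)*(14 + C) (N(C) = (C - 8)*(C + 14) = (-8 + C)*(14 + C))
(N(2)*(-174) - 22)/(-293162) = ((-112 + 2² + 6*2)*(-174) - 22)/(-293162) = ((-112 + 4 + 12)*(-174) - 22)*(-1/293162) = (-96*(-174) - 22)*(-1/293162) = (16704 - 22)*(-1/293162) = 16682*(-1/293162) = -8341/146581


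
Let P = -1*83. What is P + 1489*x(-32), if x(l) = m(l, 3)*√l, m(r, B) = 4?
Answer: -83 + 23824*I*√2 ≈ -83.0 + 33692.0*I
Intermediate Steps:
x(l) = 4*√l
P = -83
P + 1489*x(-32) = -83 + 1489*(4*√(-32)) = -83 + 1489*(4*(4*I*√2)) = -83 + 1489*(16*I*√2) = -83 + 23824*I*√2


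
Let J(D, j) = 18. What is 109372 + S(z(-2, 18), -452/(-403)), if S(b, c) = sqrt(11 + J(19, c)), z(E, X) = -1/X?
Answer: 109372 + sqrt(29) ≈ 1.0938e+5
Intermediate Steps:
S(b, c) = sqrt(29) (S(b, c) = sqrt(11 + 18) = sqrt(29))
109372 + S(z(-2, 18), -452/(-403)) = 109372 + sqrt(29)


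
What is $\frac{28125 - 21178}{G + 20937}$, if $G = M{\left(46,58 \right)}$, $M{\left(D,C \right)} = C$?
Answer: $\frac{6947}{20995} \approx 0.33089$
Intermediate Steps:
$G = 58$
$\frac{28125 - 21178}{G + 20937} = \frac{28125 - 21178}{58 + 20937} = \frac{6947}{20995}$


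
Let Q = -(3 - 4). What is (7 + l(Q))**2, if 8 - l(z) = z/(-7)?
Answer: 11236/49 ≈ 229.31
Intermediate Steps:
Q = 1 (Q = -1*(-1) = 1)
l(z) = 8 + z/7 (l(z) = 8 - z/(-7) = 8 - z*(-1)/7 = 8 - (-1)*z/7 = 8 + z/7)
(7 + l(Q))**2 = (7 + (8 + (1/7)*1))**2 = (7 + (8 + 1/7))**2 = (7 + 57/7)**2 = (106/7)**2 = 11236/49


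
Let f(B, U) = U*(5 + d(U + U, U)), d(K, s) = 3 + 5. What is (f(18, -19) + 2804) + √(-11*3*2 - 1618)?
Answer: 2557 + 2*I*√421 ≈ 2557.0 + 41.037*I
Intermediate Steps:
d(K, s) = 8
f(B, U) = 13*U (f(B, U) = U*(5 + 8) = U*13 = 13*U)
(f(18, -19) + 2804) + √(-11*3*2 - 1618) = (13*(-19) + 2804) + √(-11*3*2 - 1618) = (-247 + 2804) + √(-33*2 - 1618) = 2557 + √(-66 - 1618) = 2557 + √(-1684) = 2557 + 2*I*√421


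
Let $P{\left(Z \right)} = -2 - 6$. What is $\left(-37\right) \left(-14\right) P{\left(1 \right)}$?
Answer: $-4144$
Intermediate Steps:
$P{\left(Z \right)} = -8$ ($P{\left(Z \right)} = -2 - 6 = -8$)
$\left(-37\right) \left(-14\right) P{\left(1 \right)} = \left(-37\right) \left(-14\right) \left(-8\right) = 518 \left(-8\right) = -4144$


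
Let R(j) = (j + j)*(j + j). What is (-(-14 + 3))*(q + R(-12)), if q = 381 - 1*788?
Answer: 1859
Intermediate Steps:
R(j) = 4*j² (R(j) = (2*j)*(2*j) = 4*j²)
q = -407 (q = 381 - 788 = -407)
(-(-14 + 3))*(q + R(-12)) = (-(-14 + 3))*(-407 + 4*(-12)²) = (-1*(-11))*(-407 + 4*144) = 11*(-407 + 576) = 11*169 = 1859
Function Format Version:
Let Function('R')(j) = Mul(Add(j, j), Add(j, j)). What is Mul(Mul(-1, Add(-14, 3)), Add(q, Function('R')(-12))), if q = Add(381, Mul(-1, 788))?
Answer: 1859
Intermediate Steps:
Function('R')(j) = Mul(4, Pow(j, 2)) (Function('R')(j) = Mul(Mul(2, j), Mul(2, j)) = Mul(4, Pow(j, 2)))
q = -407 (q = Add(381, -788) = -407)
Mul(Mul(-1, Add(-14, 3)), Add(q, Function('R')(-12))) = Mul(Mul(-1, Add(-14, 3)), Add(-407, Mul(4, Pow(-12, 2)))) = Mul(Mul(-1, -11), Add(-407, Mul(4, 144))) = Mul(11, Add(-407, 576)) = Mul(11, 169) = 1859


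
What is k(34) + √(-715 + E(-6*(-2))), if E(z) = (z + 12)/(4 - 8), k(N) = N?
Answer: 34 + I*√721 ≈ 34.0 + 26.851*I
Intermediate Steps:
E(z) = -3 - z/4 (E(z) = (12 + z)/(-4) = (12 + z)*(-¼) = -3 - z/4)
k(34) + √(-715 + E(-6*(-2))) = 34 + √(-715 + (-3 - (-3)*(-2)/2)) = 34 + √(-715 + (-3 - ¼*12)) = 34 + √(-715 + (-3 - 3)) = 34 + √(-715 - 6) = 34 + √(-721) = 34 + I*√721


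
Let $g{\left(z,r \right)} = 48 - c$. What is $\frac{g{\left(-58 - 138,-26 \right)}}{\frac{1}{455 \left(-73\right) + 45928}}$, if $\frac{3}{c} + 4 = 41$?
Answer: $\frac{22540149}{37} \approx 6.0919 \cdot 10^{5}$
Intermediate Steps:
$c = \frac{3}{37}$ ($c = \frac{3}{-4 + 41} = \frac{3}{37} \approx 0.081081$)
$g{\left(z,r \right)} = \frac{1773}{37}$ ($g{\left(z,r \right)} = 48 - \frac{3}{37} = \frac{1773}{37}$)
$\frac{g{\left(-58 - 138,-26 \right)}}{\frac{1}{455 \left(-73\right) + 45928}} = \frac{1773}{37 \frac{1}{455 \left(-73\right) + 45928}} = \frac{1773}{37 \frac{1}{-33215 + 45928}} = \frac{1773}{37 \cdot \frac{1}{12713}} = \frac{1773 \frac{1}{\frac{1}{12713}}}{37} = \frac{1773}{37} \cdot 12713 = \frac{22540149}{37}$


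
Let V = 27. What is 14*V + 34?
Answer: 412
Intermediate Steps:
14*V + 34 = 14*27 + 34 = 378 + 34 = 412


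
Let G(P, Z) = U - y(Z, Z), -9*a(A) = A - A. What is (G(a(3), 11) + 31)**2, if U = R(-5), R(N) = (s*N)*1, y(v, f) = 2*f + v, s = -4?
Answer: 324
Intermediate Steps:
a(A) = 0 (a(A) = -(A - A)/9 = -1/9*0 = 0)
y(v, f) = v + 2*f
R(N) = -4*N (R(N) = -4*N*1 = -4*N)
U = 20 (U = -4*(-5) = 20)
G(P, Z) = 20 - 3*Z (G(P, Z) = 20 - (Z + 2*Z) = 20 - 3*Z)
(G(a(3), 11) + 31)**2 = ((20 - 3*11) + 31)**2 = ((20 - 33) + 31)**2 = (-13 + 31)**2 = 18**2 = 324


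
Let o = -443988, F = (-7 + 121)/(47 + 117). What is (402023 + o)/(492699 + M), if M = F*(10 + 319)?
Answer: -3441130/40420071 ≈ -0.085134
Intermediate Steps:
F = 57/82 (F = 114/164 = 114*(1/164) = 57/82 ≈ 0.69512)
M = 18753/82 (M = 57*(10 + 319)/82 = (57/82)*329 = 18753/82 ≈ 228.70)
(402023 + o)/(492699 + M) = (402023 - 443988)/(492699 + 18753/82) = -41965/40420071/82 = -41965*82/40420071 = -3441130/40420071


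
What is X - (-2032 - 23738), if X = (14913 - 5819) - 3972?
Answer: 30892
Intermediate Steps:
X = 5122 (X = 9094 - 3972 = 5122)
X - (-2032 - 23738) = 5122 - (-2032 - 23738) = 5122 - 1*(-25770) = 5122 + 25770 = 30892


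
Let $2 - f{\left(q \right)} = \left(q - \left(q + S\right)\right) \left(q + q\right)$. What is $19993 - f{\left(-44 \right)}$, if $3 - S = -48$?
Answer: $24479$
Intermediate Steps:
$S = 51$ ($S = 3 - -48 = 3 + 48 = 51$)
$f{\left(q \right)} = 2 + 102 q$ ($f{\left(q \right)} = 2 - \left(q - \left(q + 51\right)\right) \left(q + q\right) = 2 - \left(q - \left(51 + q\right)\right) 2 q = 2 - - 51 \cdot 2 q = 2 - - 102 q = 2 + 102 q$)
$19993 - f{\left(-44 \right)} = 19993 - \left(2 + 102 \left(-44\right)\right) = 19993 - \left(2 - 4488\right) = 19993 - -4486 = 19993 + 4486 = 24479$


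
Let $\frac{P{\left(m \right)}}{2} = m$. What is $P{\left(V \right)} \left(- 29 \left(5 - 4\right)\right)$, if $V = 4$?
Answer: $-232$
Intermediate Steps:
$P{\left(m \right)} = 2 m$
$P{\left(V \right)} \left(- 29 \left(5 - 4\right)\right) = 2 \cdot 4 \left(- 29 \left(5 - 4\right)\right) = 8 \left(\left(-29\right) 1\right) = 8 \left(-29\right) = -232$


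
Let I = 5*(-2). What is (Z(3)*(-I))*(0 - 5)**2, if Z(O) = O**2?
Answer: 2250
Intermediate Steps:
I = -10
(Z(3)*(-I))*(0 - 5)**2 = (3**2*(-1*(-10)))*(0 - 5)**2 = (9*10)*(-5)**2 = 90*25 = 2250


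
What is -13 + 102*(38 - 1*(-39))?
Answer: 7841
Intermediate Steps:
-13 + 102*(38 - 1*(-39)) = -13 + 102*(38 + 39) = -13 + 102*77 = -13 + 7854 = 7841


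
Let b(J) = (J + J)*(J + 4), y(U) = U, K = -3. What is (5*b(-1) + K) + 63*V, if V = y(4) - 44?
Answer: -2553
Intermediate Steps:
b(J) = 2*J*(4 + J) (b(J) = (2*J)*(4 + J) = 2*J*(4 + J))
V = -40 (V = 4 - 44 = -40)
(5*b(-1) + K) + 63*V = (5*(2*(-1)*(4 - 1)) - 3) + 63*(-40) = (5*(2*(-1)*3) - 3) - 2520 = (5*(-6) - 3) - 2520 = (-30 - 3) - 2520 = -33 - 2520 = -2553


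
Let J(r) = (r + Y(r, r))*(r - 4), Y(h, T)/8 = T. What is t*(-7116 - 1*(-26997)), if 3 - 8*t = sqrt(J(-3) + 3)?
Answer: 59643/8 - 19881*sqrt(3) ≈ -26980.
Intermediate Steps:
Y(h, T) = 8*T
J(r) = 9*r*(-4 + r) (J(r) = (r + 8*r)*(r - 4) = (9*r)*(-4 + r) = 9*r*(-4 + r))
t = 3/8 - sqrt(3) (t = 3/8 - sqrt(9*(-3)*(-4 - 3) + 3)/8 = 3/8 - sqrt(9*(-3)*(-7) + 3)/8 = 3/8 - sqrt(189 + 3)/8 = 3/8 - sqrt(3) ≈ -1.3570)
t*(-7116 - 1*(-26997)) = (3/8 - sqrt(3))*(-7116 - 1*(-26997)) = (3/8 - sqrt(3))*(-7116 + 26997) = (3/8 - sqrt(3))*19881 = 59643/8 - 19881*sqrt(3)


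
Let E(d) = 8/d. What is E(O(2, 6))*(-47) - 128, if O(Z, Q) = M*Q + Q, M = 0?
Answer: -572/3 ≈ -190.67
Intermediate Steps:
O(Z, Q) = Q (O(Z, Q) = 0*Q + Q = 0 + Q = Q)
E(O(2, 6))*(-47) - 128 = (8/6)*(-47) - 128 = (8*(1/6))*(-47) - 128 = (4/3)*(-47) - 128 = -188/3 - 128 = -572/3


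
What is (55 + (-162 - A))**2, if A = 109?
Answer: 46656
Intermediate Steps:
(55 + (-162 - A))**2 = (55 + (-162 - 1*109))**2 = (55 + (-162 - 109))**2 = (55 - 271)**2 = (-216)**2 = 46656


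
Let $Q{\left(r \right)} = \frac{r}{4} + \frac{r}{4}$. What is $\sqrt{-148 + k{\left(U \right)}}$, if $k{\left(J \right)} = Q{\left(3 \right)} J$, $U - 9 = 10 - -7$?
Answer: $i \sqrt{109} \approx 10.44 i$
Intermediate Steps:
$Q{\left(r \right)} = \frac{r}{2}$ ($Q{\left(r \right)} = r \frac{1}{4} + r \frac{1}{4} = \frac{r}{4} + \frac{r}{4} = \frac{r}{2}$)
$U = 26$ ($U = 9 + \left(10 - -7\right) = 9 + \left(10 + 7\right) = 9 + 17 = 26$)
$k{\left(J \right)} = \frac{3 J}{2}$ ($k{\left(J \right)} = \frac{1}{2} \cdot 3 J = \frac{3 J}{2}$)
$\sqrt{-148 + k{\left(U \right)}} = \sqrt{-148 + \frac{3}{2} \cdot 26} = \sqrt{-148 + 39} = \sqrt{-109} = i \sqrt{109}$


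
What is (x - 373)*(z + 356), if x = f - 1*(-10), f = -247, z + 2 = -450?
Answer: 58560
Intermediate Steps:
z = -452 (z = -2 - 450 = -452)
x = -237 (x = -247 - 1*(-10) = -247 + 10 = -237)
(x - 373)*(z + 356) = (-237 - 373)*(-452 + 356) = -610*(-96) = 58560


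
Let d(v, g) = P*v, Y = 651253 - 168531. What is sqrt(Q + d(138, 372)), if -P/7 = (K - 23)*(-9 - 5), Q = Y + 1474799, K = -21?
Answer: 3*sqrt(151385) ≈ 1167.2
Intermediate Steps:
Y = 482722
Q = 1957521 (Q = 482722 + 1474799 = 1957521)
P = -4312 (P = -7*(-21 - 23)*(-9 - 5) = -(-308)*(-14) = -7*616 = -4312)
d(v, g) = -4312*v
sqrt(Q + d(138, 372)) = sqrt(1957521 - 4312*138) = sqrt(1957521 - 595056) = sqrt(1362465) = 3*sqrt(151385)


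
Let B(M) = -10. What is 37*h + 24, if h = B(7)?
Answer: -346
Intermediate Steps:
h = -10
37*h + 24 = 37*(-10) + 24 = -370 + 24 = -346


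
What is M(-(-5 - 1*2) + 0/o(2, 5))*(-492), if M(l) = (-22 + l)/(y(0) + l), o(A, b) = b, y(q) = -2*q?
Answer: 7380/7 ≈ 1054.3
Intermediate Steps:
M(l) = (-22 + l)/l (M(l) = (-22 + l)/(-2*0 + l) = (-22 + l)/(0 + l) = (-22 + l)/l)
M(-(-5 - 1*2) + 0/o(2, 5))*(-492) = ((-22 + (-(-5 - 1*2) + 0/5))/(-(-5 - 1*2) + 0/5))*(-492) = ((-22 + (-(-5 - 2) + 0*(⅕)))/(-(-5 - 2) + 0*(⅕)))*(-492) = ((-22 + (-1*(-7) + 0))/(-1*(-7) + 0))*(-492) = ((-22 + (7 + 0))/(7 + 0))*(-492) = ((-22 + 7)/7)*(-492) = ((⅐)*(-15))*(-492) = -15/7*(-492) = 7380/7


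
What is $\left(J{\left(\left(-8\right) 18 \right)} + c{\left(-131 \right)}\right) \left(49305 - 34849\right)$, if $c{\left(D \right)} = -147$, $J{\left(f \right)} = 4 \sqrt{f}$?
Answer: $-2125032 + 693888 i \approx -2.125 \cdot 10^{6} + 6.9389 \cdot 10^{5} i$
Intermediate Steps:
$\left(J{\left(\left(-8\right) 18 \right)} + c{\left(-131 \right)}\right) \left(49305 - 34849\right) = \left(4 \sqrt{\left(-8\right) 18} - 147\right) \left(49305 - 34849\right) = \left(4 \sqrt{-144} - 147\right) 14456 = \left(4 \cdot 12 i - 147\right) 14456 = \left(48 i - 147\right) 14456 = \left(-147 + 48 i\right) 14456 = -2125032 + 693888 i$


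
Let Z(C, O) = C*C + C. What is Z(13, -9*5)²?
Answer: 33124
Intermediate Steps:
Z(C, O) = C + C² (Z(C, O) = C² + C = C + C²)
Z(13, -9*5)² = (13*(1 + 13))² = (13*14)² = 182² = 33124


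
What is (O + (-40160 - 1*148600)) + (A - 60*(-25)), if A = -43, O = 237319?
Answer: 50016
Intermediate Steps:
(O + (-40160 - 1*148600)) + (A - 60*(-25)) = (237319 + (-40160 - 1*148600)) + (-43 - 60*(-25)) = (237319 + (-40160 - 148600)) + (-43 + 1500) = (237319 - 188760) + 1457 = 48559 + 1457 = 50016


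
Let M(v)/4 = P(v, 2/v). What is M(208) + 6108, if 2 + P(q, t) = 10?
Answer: 6140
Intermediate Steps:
P(q, t) = 8 (P(q, t) = -2 + 10 = 8)
M(v) = 32 (M(v) = 4*8 = 32)
M(208) + 6108 = 32 + 6108 = 6140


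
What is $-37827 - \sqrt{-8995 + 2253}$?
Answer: $-37827 - i \sqrt{6742} \approx -37827.0 - 82.11 i$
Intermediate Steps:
$-37827 - \sqrt{-8995 + 2253} = -37827 - \sqrt{-6742} = -37827 - i \sqrt{6742}$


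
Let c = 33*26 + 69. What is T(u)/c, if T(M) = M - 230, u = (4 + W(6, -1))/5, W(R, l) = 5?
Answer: -1141/4635 ≈ -0.24617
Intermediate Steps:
u = 9/5 (u = (4 + 5)/5 = (1/5)*9 = 9/5 ≈ 1.8000)
T(M) = -230 + M
c = 927 (c = 858 + 69 = 927)
T(u)/c = (-230 + 9/5)/927 = -1141/5*1/927 = -1141/4635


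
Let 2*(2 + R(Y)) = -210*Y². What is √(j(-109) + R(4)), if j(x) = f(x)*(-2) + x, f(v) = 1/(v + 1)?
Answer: I*√580278/18 ≈ 42.32*I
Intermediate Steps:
f(v) = 1/(1 + v)
R(Y) = -2 - 105*Y² (R(Y) = -2 + (-210*Y²)/2 = -2 - 105*Y²)
j(x) = x - 2/(1 + x) (j(x) = -2/(1 + x) + x = x - 2/(1 + x))
√(j(-109) + R(4)) = √((-2 - 109*(1 - 109))/(1 - 109) + (-2 - 105*4²)) = √((-2 - 109*(-108))/(-108) + (-2 - 105*16)) = √(-(-2 + 11772)/108 + (-2 - 1680)) = √(-1/108*11770 - 1682) = √(-5885/54 - 1682) = √(-96713/54) = I*√580278/18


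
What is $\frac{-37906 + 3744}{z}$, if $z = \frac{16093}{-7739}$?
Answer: $\frac{13914722}{847} \approx 16428.0$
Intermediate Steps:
$z = - \frac{16093}{7739}$ ($z = 16093 \left(- \frac{1}{7739}\right) = - \frac{16093}{7739} \approx -2.0795$)
$\frac{-37906 + 3744}{z} = \frac{-37906 + 3744}{- \frac{16093}{7739}} = \left(-34162\right) \left(- \frac{7739}{16093}\right) = \frac{13914722}{847}$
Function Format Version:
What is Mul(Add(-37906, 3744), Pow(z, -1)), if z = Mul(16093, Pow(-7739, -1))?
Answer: Rational(13914722, 847) ≈ 16428.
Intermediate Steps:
z = Rational(-16093, 7739) (z = Mul(16093, Rational(-1, 7739)) = Rational(-16093, 7739) ≈ -2.0795)
Mul(Add(-37906, 3744), Pow(z, -1)) = Mul(Add(-37906, 3744), Pow(Rational(-16093, 7739), -1)) = Mul(-34162, Rational(-7739, 16093)) = Rational(13914722, 847)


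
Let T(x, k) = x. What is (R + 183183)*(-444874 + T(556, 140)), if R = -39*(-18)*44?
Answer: -95115598578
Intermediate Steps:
R = 30888 (R = 702*44 = 30888)
(R + 183183)*(-444874 + T(556, 140)) = (30888 + 183183)*(-444874 + 556) = 214071*(-444318) = -95115598578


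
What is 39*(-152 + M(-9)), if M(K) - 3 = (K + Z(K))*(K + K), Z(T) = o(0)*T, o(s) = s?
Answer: 507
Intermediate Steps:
Z(T) = 0 (Z(T) = 0*T = 0)
M(K) = 3 + 2*K**2 (M(K) = 3 + (K + 0)*(K + K) = 3 + K*(2*K) = 3 + 2*K**2)
39*(-152 + M(-9)) = 39*(-152 + (3 + 2*(-9)**2)) = 39*(-152 + (3 + 2*81)) = 39*(-152 + (3 + 162)) = 39*(-152 + 165) = 39*13 = 507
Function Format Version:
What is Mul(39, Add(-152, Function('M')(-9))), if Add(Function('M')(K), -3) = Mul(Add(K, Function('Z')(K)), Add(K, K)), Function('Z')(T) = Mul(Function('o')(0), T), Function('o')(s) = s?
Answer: 507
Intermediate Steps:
Function('Z')(T) = 0 (Function('Z')(T) = Mul(0, T) = 0)
Function('M')(K) = Add(3, Mul(2, Pow(K, 2))) (Function('M')(K) = Add(3, Mul(Add(K, 0), Add(K, K))) = Add(3, Mul(K, Mul(2, K))) = Add(3, Mul(2, Pow(K, 2))))
Mul(39, Add(-152, Function('M')(-9))) = Mul(39, Add(-152, Add(3, Mul(2, Pow(-9, 2))))) = Mul(39, Add(-152, Add(3, Mul(2, 81)))) = Mul(39, Add(-152, Add(3, 162))) = Mul(39, Add(-152, 165)) = Mul(39, 13) = 507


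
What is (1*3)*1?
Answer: 3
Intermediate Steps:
(1*3)*1 = 3*1 = 3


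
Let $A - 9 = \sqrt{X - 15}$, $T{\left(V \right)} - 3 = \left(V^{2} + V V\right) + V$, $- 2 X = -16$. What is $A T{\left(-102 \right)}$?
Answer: $186381 + 20709 i \sqrt{7} \approx 1.8638 \cdot 10^{5} + 54791.0 i$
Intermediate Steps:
$X = 8$ ($X = \left(- \frac{1}{2}\right) \left(-16\right) = 8$)
$T{\left(V \right)} = 3 + V + 2 V^{2}$ ($T{\left(V \right)} = 3 + \left(\left(V^{2} + V V\right) + V\right) = 3 + \left(\left(V^{2} + V^{2}\right) + V\right) = 3 + \left(2 V^{2} + V\right) = 3 + \left(V + 2 V^{2}\right) = 3 + V + 2 V^{2}$)
$A = 9 + i \sqrt{7}$ ($A = 9 + \sqrt{8 - 15} = 9 + \sqrt{-7} = 9 + i \sqrt{7} \approx 9.0 + 2.6458 i$)
$A T{\left(-102 \right)} = \left(9 + i \sqrt{7}\right) \left(3 - 102 + 2 \left(-102\right)^{2}\right) = \left(9 + i \sqrt{7}\right) \left(3 - 102 + 2 \cdot 10404\right) = \left(9 + i \sqrt{7}\right) \left(3 - 102 + 20808\right) = \left(9 + i \sqrt{7}\right) 20709 = 186381 + 20709 i \sqrt{7}$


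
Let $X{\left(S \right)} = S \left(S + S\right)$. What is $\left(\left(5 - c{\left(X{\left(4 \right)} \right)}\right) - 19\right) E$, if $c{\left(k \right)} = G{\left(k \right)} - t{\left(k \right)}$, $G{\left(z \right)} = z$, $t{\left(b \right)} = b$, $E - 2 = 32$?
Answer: $-476$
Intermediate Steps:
$E = 34$ ($E = 2 + 32 = 34$)
$X{\left(S \right)} = 2 S^{2}$ ($X{\left(S \right)} = S 2 S = 2 S^{2}$)
$c{\left(k \right)} = 0$ ($c{\left(k \right)} = k - k = 0$)
$\left(\left(5 - c{\left(X{\left(4 \right)} \right)}\right) - 19\right) E = \left(\left(5 - 0\right) - 19\right) 34 = \left(\left(5 + 0\right) - 19\right) 34 = \left(5 - 19\right) 34 = \left(-14\right) 34 = -476$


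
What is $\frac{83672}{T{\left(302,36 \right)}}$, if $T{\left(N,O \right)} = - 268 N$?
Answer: $- \frac{10459}{10117} \approx -1.0338$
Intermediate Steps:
$\frac{83672}{T{\left(302,36 \right)}} = \frac{83672}{\left(-268\right) 302} = \frac{83672}{-80936} = 83672 \left(- \frac{1}{80936}\right) = - \frac{10459}{10117}$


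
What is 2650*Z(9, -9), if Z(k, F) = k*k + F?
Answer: 190800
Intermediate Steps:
Z(k, F) = F + k**2 (Z(k, F) = k**2 + F = F + k**2)
2650*Z(9, -9) = 2650*(-9 + 9**2) = 2650*(-9 + 81) = 2650*72 = 190800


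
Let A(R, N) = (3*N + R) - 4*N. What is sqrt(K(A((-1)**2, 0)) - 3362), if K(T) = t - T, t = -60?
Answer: I*sqrt(3423) ≈ 58.506*I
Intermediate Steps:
A(R, N) = R - N (A(R, N) = (R + 3*N) - 4*N = R - N)
K(T) = -60 - T
sqrt(K(A((-1)**2, 0)) - 3362) = sqrt((-60 - ((-1)**2 - 1*0)) - 3362) = sqrt((-60 - (1 + 0)) - 3362) = sqrt((-60 - 1*1) - 3362) = sqrt((-60 - 1) - 3362) = sqrt(-61 - 3362) = sqrt(-3423) = I*sqrt(3423)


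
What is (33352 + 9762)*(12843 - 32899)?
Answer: -864694384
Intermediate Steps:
(33352 + 9762)*(12843 - 32899) = 43114*(-20056) = -864694384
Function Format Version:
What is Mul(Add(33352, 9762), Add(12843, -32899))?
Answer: -864694384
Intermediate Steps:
Mul(Add(33352, 9762), Add(12843, -32899)) = Mul(43114, -20056) = -864694384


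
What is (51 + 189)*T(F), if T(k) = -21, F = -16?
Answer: -5040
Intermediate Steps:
(51 + 189)*T(F) = (51 + 189)*(-21) = 240*(-21) = -5040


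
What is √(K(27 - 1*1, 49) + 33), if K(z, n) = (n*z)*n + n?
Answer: 2*√15627 ≈ 250.02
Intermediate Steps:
K(z, n) = n + z*n² (K(z, n) = z*n² + n = n + z*n²)
√(K(27 - 1*1, 49) + 33) = √(49*(1 + 49*(27 - 1*1)) + 33) = √(49*(1 + 49*(27 - 1)) + 33) = √(49*(1 + 49*26) + 33) = √(49*(1 + 1274) + 33) = √(49*1275 + 33) = √(62475 + 33) = √62508 = 2*√15627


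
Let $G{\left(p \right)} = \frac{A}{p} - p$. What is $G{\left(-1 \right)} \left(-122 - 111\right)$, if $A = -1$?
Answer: $-466$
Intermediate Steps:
$G{\left(p \right)} = - p - \frac{1}{p}$ ($G{\left(p \right)} = - \frac{1}{p} - p = - p - \frac{1}{p}$)
$G{\left(-1 \right)} \left(-122 - 111\right) = \left(\left(-1\right) \left(-1\right) - \frac{1}{-1}\right) \left(-122 - 111\right) = \left(1 - -1\right) \left(-233\right) = \left(1 + 1\right) \left(-233\right) = 2 \left(-233\right) = -466$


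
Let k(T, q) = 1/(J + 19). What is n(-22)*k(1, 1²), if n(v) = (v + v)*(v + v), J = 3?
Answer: 88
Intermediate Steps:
n(v) = 4*v² (n(v) = (2*v)*(2*v) = 4*v²)
k(T, q) = 1/22 (k(T, q) = 1/(3 + 19) = 1/22)
n(-22)*k(1, 1²) = (4*(-22)²)*(1/22) = (4*484)*(1/22) = 1936*(1/22) = 88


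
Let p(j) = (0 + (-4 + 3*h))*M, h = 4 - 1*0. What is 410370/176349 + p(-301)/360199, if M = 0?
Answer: 136790/58783 ≈ 2.3270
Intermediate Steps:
h = 4 (h = 4 + 0 = 4)
p(j) = 0 (p(j) = (0 + (-4 + 3*4))*0 = (0 + (-4 + 12))*0 = (0 + 8)*0 = 8*0 = 0)
410370/176349 + p(-301)/360199 = 410370/176349 + 0/360199 = 410370*(1/176349) + 0*(1/360199) = 136790/58783 + 0 = 136790/58783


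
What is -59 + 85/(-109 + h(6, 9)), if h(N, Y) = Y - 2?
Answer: -359/6 ≈ -59.833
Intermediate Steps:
h(N, Y) = -2 + Y
-59 + 85/(-109 + h(6, 9)) = -59 + 85/(-109 + (-2 + 9)) = -59 + 85/(-109 + 7) = -59 + 85/(-102) = -59 - 1/102*85 = -59 - ⅚ = -359/6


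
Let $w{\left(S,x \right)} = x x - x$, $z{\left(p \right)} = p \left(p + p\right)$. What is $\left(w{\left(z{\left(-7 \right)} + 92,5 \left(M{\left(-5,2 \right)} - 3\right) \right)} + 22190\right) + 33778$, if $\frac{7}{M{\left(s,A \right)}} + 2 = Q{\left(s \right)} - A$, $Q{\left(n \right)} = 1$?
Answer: $\frac{510352}{9} \approx 56706.0$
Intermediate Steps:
$z{\left(p \right)} = 2 p^{2}$ ($z{\left(p \right)} = p 2 p = 2 p^{2}$)
$M{\left(s,A \right)} = \frac{7}{-1 - A}$ ($M{\left(s,A \right)} = \frac{7}{-2 - \left(-1 + A\right)} = \frac{7}{-1 - A}$)
$w{\left(S,x \right)} = x^{2} - x$
$\left(w{\left(z{\left(-7 \right)} + 92,5 \left(M{\left(-5,2 \right)} - 3\right) \right)} + 22190\right) + 33778 = \left(5 \left(- \frac{7}{1 + 2} - 3\right) \left(-1 + 5 \left(- \frac{7}{1 + 2} - 3\right)\right) + 22190\right) + 33778 = \left(5 \left(- \frac{7}{3} - 3\right) \left(-1 + 5 \left(- \frac{7}{3} - 3\right)\right) + 22190\right) + 33778 = \left(5 \left(- \frac{16}{3}\right) \left(-1 + 5 \left(- \frac{16}{3}\right)\right) + 22190\right) + 33778 = \left(- \frac{80 \left(-1 - \frac{80}{3}\right)}{3} + 22190\right) + 33778 = \left(\left(- \frac{80}{3}\right) \left(- \frac{83}{3}\right) + 22190\right) + 33778 = \left(\frac{6640}{9} + 22190\right) + 33778 = \frac{206350}{9} + 33778 = \frac{510352}{9}$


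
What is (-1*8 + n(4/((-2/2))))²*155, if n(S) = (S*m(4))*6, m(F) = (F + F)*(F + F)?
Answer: 369510080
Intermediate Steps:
m(F) = 4*F² (m(F) = (2*F)*(2*F) = 4*F²)
n(S) = 384*S (n(S) = (S*(4*4²))*6 = (S*(4*16))*6 = (S*64)*6 = (64*S)*6 = 384*S)
(-1*8 + n(4/((-2/2))))²*155 = (-1*8 + 384*(4/((-2/2))))²*155 = (-8 + 384*(4/((-2*½))))²*155 = (-8 + 384*(4/(-1)))²*155 = (-8 + 384*(4*(-1)))²*155 = (-8 + 384*(-4))²*155 = (-8 - 1536)²*155 = (-1544)²*155 = 2383936*155 = 369510080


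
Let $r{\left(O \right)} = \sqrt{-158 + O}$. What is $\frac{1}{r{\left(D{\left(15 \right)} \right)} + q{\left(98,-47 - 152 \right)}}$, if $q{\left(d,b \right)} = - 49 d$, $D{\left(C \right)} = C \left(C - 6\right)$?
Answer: $- \frac{4802}{23059227} - \frac{i \sqrt{23}}{23059227} \approx -0.00020825 - 2.0798 \cdot 10^{-7} i$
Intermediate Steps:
$D{\left(C \right)} = C \left(-6 + C\right)$
$\frac{1}{r{\left(D{\left(15 \right)} \right)} + q{\left(98,-47 - 152 \right)}} = \frac{1}{\sqrt{-158 + 15 \left(-6 + 15\right)} - 4802} = \frac{1}{\sqrt{-158 + 15 \cdot 9} - 4802} = \frac{1}{\sqrt{-158 + 135} - 4802} = \frac{1}{\sqrt{-23} - 4802} = \frac{1}{i \sqrt{23} - 4802} = \frac{1}{-4802 + i \sqrt{23}}$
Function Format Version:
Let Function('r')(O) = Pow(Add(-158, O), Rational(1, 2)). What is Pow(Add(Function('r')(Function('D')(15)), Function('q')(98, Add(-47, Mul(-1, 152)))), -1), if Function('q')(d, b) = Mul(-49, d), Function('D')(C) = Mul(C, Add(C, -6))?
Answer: Add(Rational(-4802, 23059227), Mul(Rational(-1, 23059227), I, Pow(23, Rational(1, 2)))) ≈ Add(-0.00020825, Mul(-2.0798e-7, I))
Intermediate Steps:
Function('D')(C) = Mul(C, Add(-6, C))
Pow(Add(Function('r')(Function('D')(15)), Function('q')(98, Add(-47, Mul(-1, 152)))), -1) = Pow(Add(Pow(Add(-158, Mul(15, Add(-6, 15))), Rational(1, 2)), Mul(-49, 98)), -1) = Pow(Add(Pow(Add(-158, Mul(15, 9)), Rational(1, 2)), -4802), -1) = Pow(Add(Pow(Add(-158, 135), Rational(1, 2)), -4802), -1) = Pow(Add(Pow(-23, Rational(1, 2)), -4802), -1) = Pow(Add(Mul(I, Pow(23, Rational(1, 2))), -4802), -1) = Pow(Add(-4802, Mul(I, Pow(23, Rational(1, 2)))), -1)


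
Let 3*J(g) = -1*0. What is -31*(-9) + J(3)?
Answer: 279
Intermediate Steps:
J(g) = 0 (J(g) = (-1*0)/3 = (⅓)*0 = 0)
-31*(-9) + J(3) = -31*(-9) + 0 = 279 + 0 = 279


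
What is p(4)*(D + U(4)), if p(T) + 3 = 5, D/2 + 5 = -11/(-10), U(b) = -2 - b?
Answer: -138/5 ≈ -27.600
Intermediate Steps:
D = -39/5 (D = -10 + 2*(-11/(-10)) = -10 + 2*(-11*(-⅒)) = -10 + 2*(11/10) = -10 + 11/5 = -39/5 ≈ -7.8000)
p(T) = 2 (p(T) = -3 + 5 = 2)
p(4)*(D + U(4)) = 2*(-39/5 + (-2 - 1*4)) = 2*(-39/5 + (-2 - 4)) = 2*(-39/5 - 6) = 2*(-69/5) = -138/5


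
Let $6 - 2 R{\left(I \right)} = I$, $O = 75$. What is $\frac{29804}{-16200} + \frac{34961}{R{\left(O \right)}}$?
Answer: $- \frac{94566073}{93150} \approx -1015.2$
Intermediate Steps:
$R{\left(I \right)} = 3 - \frac{I}{2}$
$\frac{29804}{-16200} + \frac{34961}{R{\left(O \right)}} = \frac{29804}{-16200} + \frac{34961}{3 - \frac{75}{2}} = 29804 \left(- \frac{1}{16200}\right) + \frac{34961}{3 - \frac{75}{2}} = - \frac{7451}{4050} + \frac{34961}{- \frac{69}{2}} = - \frac{7451}{4050} + 34961 \left(- \frac{2}{69}\right) = - \frac{7451}{4050} - \frac{69922}{69} = - \frac{94566073}{93150}$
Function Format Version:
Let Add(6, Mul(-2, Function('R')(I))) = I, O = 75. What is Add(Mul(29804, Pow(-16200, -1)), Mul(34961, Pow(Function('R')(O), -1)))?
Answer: Rational(-94566073, 93150) ≈ -1015.2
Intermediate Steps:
Function('R')(I) = Add(3, Mul(Rational(-1, 2), I))
Add(Mul(29804, Pow(-16200, -1)), Mul(34961, Pow(Function('R')(O), -1))) = Add(Mul(29804, Pow(-16200, -1)), Mul(34961, Pow(Add(3, Mul(Rational(-1, 2), 75)), -1))) = Add(Mul(29804, Rational(-1, 16200)), Mul(34961, Pow(Add(3, Rational(-75, 2)), -1))) = Add(Rational(-7451, 4050), Mul(34961, Pow(Rational(-69, 2), -1))) = Add(Rational(-7451, 4050), Mul(34961, Rational(-2, 69))) = Add(Rational(-7451, 4050), Rational(-69922, 69)) = Rational(-94566073, 93150)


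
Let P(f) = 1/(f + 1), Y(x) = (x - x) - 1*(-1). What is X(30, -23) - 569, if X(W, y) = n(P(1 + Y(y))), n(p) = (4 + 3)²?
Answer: -520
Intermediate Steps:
Y(x) = 1 (Y(x) = 0 + 1 = 1)
P(f) = 1/(1 + f)
n(p) = 49 (n(p) = 7² = 49)
X(W, y) = 49
X(30, -23) - 569 = 49 - 569 = -520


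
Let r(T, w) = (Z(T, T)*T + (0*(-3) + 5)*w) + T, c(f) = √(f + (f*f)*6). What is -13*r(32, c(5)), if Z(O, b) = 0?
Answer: -416 - 65*√155 ≈ -1225.2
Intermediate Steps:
c(f) = √(f + 6*f²) (c(f) = √(f + f²*6) = √(f + 6*f²))
r(T, w) = T + 5*w (r(T, w) = (0*T + (0*(-3) + 5)*w) + T = (0 + (0 + 5)*w) + T = (0 + 5*w) + T = 5*w + T = T + 5*w)
-13*r(32, c(5)) = -13*(32 + 5*√(5*(1 + 6*5))) = -13*(32 + 5*√(5*(1 + 30))) = -13*(32 + 5*√(5*31)) = -13*(32 + 5*√155) = -416 - 65*√155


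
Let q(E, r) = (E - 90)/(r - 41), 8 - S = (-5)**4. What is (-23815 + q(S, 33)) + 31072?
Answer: 58763/8 ≈ 7345.4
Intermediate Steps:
S = -617 (S = 8 - 1*(-5)**4 = 8 - 1*625 = 8 - 625 = -617)
q(E, r) = (-90 + E)/(-41 + r)
(-23815 + q(S, 33)) + 31072 = (-23815 + (-90 - 617)/(-41 + 33)) + 31072 = (-23815 - 707/(-8)) + 31072 = (-23815 - 1/8*(-707)) + 31072 = (-23815 + 707/8) + 31072 = -189813/8 + 31072 = 58763/8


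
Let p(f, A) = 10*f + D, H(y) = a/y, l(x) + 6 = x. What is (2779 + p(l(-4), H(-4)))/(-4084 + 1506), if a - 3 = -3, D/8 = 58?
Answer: -3143/2578 ≈ -1.2192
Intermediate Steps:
D = 464 (D = 8*58 = 464)
a = 0 (a = 3 - 3 = 0)
l(x) = -6 + x
H(y) = 0 (H(y) = 0/y = 0)
p(f, A) = 464 + 10*f (p(f, A) = 10*f + 464 = 464 + 10*f)
(2779 + p(l(-4), H(-4)))/(-4084 + 1506) = (2779 + (464 + 10*(-6 - 4)))/(-4084 + 1506) = (2779 + (464 + 10*(-10)))/(-2578) = (2779 + (464 - 100))*(-1/2578) = (2779 + 364)*(-1/2578) = 3143*(-1/2578) = -3143/2578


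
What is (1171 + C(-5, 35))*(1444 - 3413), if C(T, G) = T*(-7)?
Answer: -2374614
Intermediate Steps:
C(T, G) = -7*T
(1171 + C(-5, 35))*(1444 - 3413) = (1171 - 7*(-5))*(1444 - 3413) = (1171 + 35)*(-1969) = 1206*(-1969) = -2374614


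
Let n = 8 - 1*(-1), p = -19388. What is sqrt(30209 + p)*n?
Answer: 9*sqrt(10821) ≈ 936.22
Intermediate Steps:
n = 9 (n = 8 + 1 = 9)
sqrt(30209 + p)*n = sqrt(30209 - 19388)*9 = sqrt(10821)*9 = 9*sqrt(10821)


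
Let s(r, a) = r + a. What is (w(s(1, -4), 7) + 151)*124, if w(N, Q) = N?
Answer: 18352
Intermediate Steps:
s(r, a) = a + r
(w(s(1, -4), 7) + 151)*124 = ((-4 + 1) + 151)*124 = (-3 + 151)*124 = 148*124 = 18352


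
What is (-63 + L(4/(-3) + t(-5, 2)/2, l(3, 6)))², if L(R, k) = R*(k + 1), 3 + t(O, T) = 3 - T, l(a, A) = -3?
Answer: 30625/9 ≈ 3402.8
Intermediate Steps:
t(O, T) = -T (t(O, T) = -3 + (3 - T) = -T)
L(R, k) = R*(1 + k)
(-63 + L(4/(-3) + t(-5, 2)/2, l(3, 6)))² = (-63 + (4/(-3) - 1*2/2)*(1 - 3))² = (-63 + (4*(-⅓) - 2*½)*(-2))² = (-63 + (-4/3 - 1)*(-2))² = (-63 - 7/3*(-2))² = (-63 + 14/3)² = (-175/3)² = 30625/9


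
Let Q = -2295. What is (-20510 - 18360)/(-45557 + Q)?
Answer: 19435/23926 ≈ 0.81230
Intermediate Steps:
(-20510 - 18360)/(-45557 + Q) = (-20510 - 18360)/(-45557 - 2295) = -38870/(-47852) = -38870*(-1/47852) = 19435/23926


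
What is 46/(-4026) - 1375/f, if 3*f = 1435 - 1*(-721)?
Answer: -759383/394548 ≈ -1.9247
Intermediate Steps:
f = 2156/3 (f = (1435 - 1*(-721))/3 = (1435 + 721)/3 = (⅓)*2156 = 2156/3 ≈ 718.67)
46/(-4026) - 1375/f = 46/(-4026) - 1375/2156/3 = 46*(-1/4026) - 1375*3/2156 = -23/2013 - 375/196 = -759383/394548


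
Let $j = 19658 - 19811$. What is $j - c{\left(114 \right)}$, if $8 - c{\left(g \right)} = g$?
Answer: $-47$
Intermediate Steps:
$c{\left(g \right)} = 8 - g$
$j = -153$
$j - c{\left(114 \right)} = -153 - \left(8 - 114\right) = -153 - -106 = -153 + 106 = -47$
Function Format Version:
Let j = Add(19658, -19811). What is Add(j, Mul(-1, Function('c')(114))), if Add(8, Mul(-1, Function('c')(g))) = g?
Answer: -47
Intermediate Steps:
Function('c')(g) = Add(8, Mul(-1, g))
j = -153
Add(j, Mul(-1, Function('c')(114))) = Add(-153, Mul(-1, Add(8, Mul(-1, 114)))) = Add(-153, Mul(-1, Add(8, -114))) = Add(-153, Mul(-1, -106)) = Add(-153, 106) = -47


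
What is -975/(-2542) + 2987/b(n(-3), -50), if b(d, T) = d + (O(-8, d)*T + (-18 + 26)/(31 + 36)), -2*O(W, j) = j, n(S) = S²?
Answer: 136322/10373 ≈ 13.142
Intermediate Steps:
O(W, j) = -j/2
b(d, T) = 8/67 + d - T*d/2 (b(d, T) = d + ((-d/2)*T + (-18 + 26)/(31 + 36)) = d + (-T*d/2 + 8/67) = d + (8/67 - T*d/2) = 8/67 + d - T*d/2)
-975/(-2542) + 2987/b(n(-3), -50) = -975/(-2542) + 2987/(8/67 + (-3)² - ½*(-50)*(-3)²) = -975*(-1/2542) + 2987/(8/67 + 9 - ½*(-50)*9) = 975/2542 + 2987/(8/67 + 9 + 225) = 975/2542 + 2987/(15686/67) = 975/2542 + 2987*(67/15686) = 975/2542 + 200129/15686 = 136322/10373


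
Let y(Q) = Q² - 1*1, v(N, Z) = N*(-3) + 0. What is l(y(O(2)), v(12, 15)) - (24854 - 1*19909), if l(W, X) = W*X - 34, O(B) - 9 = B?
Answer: -9299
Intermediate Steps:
O(B) = 9 + B
v(N, Z) = -3*N (v(N, Z) = -3*N + 0 = -3*N)
y(Q) = -1 + Q² (y(Q) = Q² - 1 = -1 + Q²)
l(W, X) = -34 + W*X
l(y(O(2)), v(12, 15)) - (24854 - 1*19909) = (-34 + (-1 + (9 + 2)²)*(-3*12)) - (24854 - 1*19909) = (-34 + (-1 + 11²)*(-36)) - (24854 - 19909) = (-34 + (-1 + 121)*(-36)) - 1*4945 = (-34 + 120*(-36)) - 4945 = (-34 - 4320) - 4945 = -4354 - 4945 = -9299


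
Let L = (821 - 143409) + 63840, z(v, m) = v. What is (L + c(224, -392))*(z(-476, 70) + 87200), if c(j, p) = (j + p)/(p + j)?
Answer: -6829254828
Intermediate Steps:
c(j, p) = 1 (c(j, p) = (j + p)/(j + p) = 1)
L = -78748 (L = -142588 + 63840 = -78748)
(L + c(224, -392))*(z(-476, 70) + 87200) = (-78748 + 1)*(-476 + 87200) = -78747*86724 = -6829254828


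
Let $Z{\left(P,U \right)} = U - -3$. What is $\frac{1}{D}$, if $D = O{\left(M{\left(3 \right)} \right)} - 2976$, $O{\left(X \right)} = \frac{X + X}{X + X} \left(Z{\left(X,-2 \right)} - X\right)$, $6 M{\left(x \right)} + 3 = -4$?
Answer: $- \frac{6}{17843} \approx -0.00033627$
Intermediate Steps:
$M{\left(x \right)} = - \frac{7}{6}$ ($M{\left(x \right)} = - \frac{1}{2} + \frac{1}{6} \left(-4\right) = - \frac{1}{2} - \frac{2}{3} = - \frac{7}{6}$)
$Z{\left(P,U \right)} = 3 + U$ ($Z{\left(P,U \right)} = U + 3 = 3 + U$)
$O{\left(X \right)} = 1 - X$ ($O{\left(X \right)} = \frac{X + X}{X + X} \left(\left(3 - 2\right) - X\right) = \frac{2 X}{2 X} \left(1 - X\right) = 2 X \frac{1}{2 X} \left(1 - X\right) = 1 \left(1 - X\right) = 1 - X$)
$D = - \frac{17843}{6}$ ($D = \left(1 - - \frac{7}{6}\right) - 2976 = \left(1 + \frac{7}{6}\right) - 2976 = \frac{13}{6} - 2976 = - \frac{17843}{6} \approx -2973.8$)
$\frac{1}{D} = \frac{1}{- \frac{17843}{6}} = - \frac{6}{17843}$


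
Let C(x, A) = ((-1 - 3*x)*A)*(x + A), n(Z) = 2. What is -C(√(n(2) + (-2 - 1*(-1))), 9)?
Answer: 360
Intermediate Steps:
C(x, A) = A*(-1 - 3*x)*(A + x) (C(x, A) = (A*(-1 - 3*x))*(A + x) = A*(-1 - 3*x)*(A + x))
-C(√(n(2) + (-2 - 1*(-1))), 9) = -(-1)*9*(9 + √(2 + (-2 - 1*(-1))) + 3*(√(2 + (-2 - 1*(-1))))² + 3*9*√(2 + (-2 - 1*(-1)))) = -(-1)*9*(9 + √(2 + (-2 + 1)) + 3*(√(2 + (-2 + 1)))² + 3*9*√(2 + (-2 + 1))) = -(-1)*9*(9 + √(2 - 1) + 3*(√(2 - 1))² + 3*9*√(2 - 1)) = -(-1)*9*(9 + √1 + 3*(√1)² + 3*9*√1) = -(-1)*9*(9 + 1 + 3*1² + 3*9*1) = -(-1)*9*(9 + 1 + 3*1 + 27) = -(-1)*9*(9 + 1 + 3 + 27) = -(-1)*9*40 = -1*(-360) = 360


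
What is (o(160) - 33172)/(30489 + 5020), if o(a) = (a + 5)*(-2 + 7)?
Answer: -32347/35509 ≈ -0.91095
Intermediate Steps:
o(a) = 25 + 5*a (o(a) = (5 + a)*5 = 25 + 5*a)
(o(160) - 33172)/(30489 + 5020) = ((25 + 5*160) - 33172)/(30489 + 5020) = ((25 + 800) - 33172)/35509 = (825 - 33172)*(1/35509) = -32347*1/35509 = -32347/35509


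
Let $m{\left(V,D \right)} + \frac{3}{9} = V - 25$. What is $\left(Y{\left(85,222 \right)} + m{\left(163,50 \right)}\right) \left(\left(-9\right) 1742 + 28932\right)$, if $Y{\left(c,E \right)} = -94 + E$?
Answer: $3521146$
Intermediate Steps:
$m{\left(V,D \right)} = - \frac{76}{3} + V$ ($m{\left(V,D \right)} = - \frac{1}{3} + \left(V - 25\right) = - \frac{1}{3} + \left(-25 + V\right) = - \frac{76}{3} + V$)
$\left(Y{\left(85,222 \right)} + m{\left(163,50 \right)}\right) \left(\left(-9\right) 1742 + 28932\right) = \left(\left(-94 + 222\right) + \left(- \frac{76}{3} + 163\right)\right) \left(\left(-9\right) 1742 + 28932\right) = \left(128 + \frac{413}{3}\right) \left(-15678 + 28932\right) = \frac{797}{3} \cdot 13254 = 3521146$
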